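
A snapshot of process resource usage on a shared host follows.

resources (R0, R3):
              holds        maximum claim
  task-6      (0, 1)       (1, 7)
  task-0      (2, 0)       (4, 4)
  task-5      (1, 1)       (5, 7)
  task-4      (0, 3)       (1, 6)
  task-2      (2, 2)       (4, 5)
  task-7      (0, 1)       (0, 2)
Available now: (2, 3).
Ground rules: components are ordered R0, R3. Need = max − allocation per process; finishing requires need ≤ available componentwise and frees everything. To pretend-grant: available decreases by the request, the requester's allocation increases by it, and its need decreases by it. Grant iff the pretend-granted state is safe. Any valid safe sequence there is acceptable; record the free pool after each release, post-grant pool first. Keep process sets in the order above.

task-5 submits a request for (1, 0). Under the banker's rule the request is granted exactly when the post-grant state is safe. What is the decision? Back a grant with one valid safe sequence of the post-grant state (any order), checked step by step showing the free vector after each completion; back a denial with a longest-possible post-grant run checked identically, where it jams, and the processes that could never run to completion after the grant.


DENY: after the grant no complete ordering would exist.
Key observation: the pool after task-4, task-6, task-7 is (1, 8); every surviving request exceeds it in R0, so progress ends there.
After a pretend grant, a maximal execution: task-4, task-6, task-7 — then nothing else fits. Check, step by step:
  pool = (1, 3)
  task-4: need (1, 3) fits (1, 3); releases (0, 3), pool now (1, 6)
  task-6: need (1, 6) fits (1, 6); releases (0, 1), pool now (1, 7)
  task-7: need (0, 1) fits (1, 7); releases (0, 1), pool now (1, 8)
  task-0 cannot run: need (2, 4) vs free (1, 8) (insufficient R0)
  task-5 cannot run: need (3, 6) vs free (1, 8) (insufficient R0)
  task-2 cannot run: need (2, 3) vs free (1, 8) (insufficient R0)
Processes that could never finish after the grant: task-0, task-5 and task-2.


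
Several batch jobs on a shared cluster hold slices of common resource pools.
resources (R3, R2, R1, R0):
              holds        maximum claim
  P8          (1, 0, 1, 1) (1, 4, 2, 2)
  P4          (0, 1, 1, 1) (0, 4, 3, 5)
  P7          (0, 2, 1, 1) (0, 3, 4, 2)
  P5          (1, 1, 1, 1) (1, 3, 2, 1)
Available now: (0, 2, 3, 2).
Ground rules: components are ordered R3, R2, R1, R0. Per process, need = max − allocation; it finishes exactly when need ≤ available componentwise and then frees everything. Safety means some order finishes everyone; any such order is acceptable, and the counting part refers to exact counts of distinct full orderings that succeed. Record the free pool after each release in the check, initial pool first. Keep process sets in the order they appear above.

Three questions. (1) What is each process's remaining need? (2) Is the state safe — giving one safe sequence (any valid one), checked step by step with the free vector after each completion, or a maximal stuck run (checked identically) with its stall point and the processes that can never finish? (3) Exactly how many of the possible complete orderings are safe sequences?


(1) Need matrix, components ordered R3, R2, R1, R0:
  P8: (0, 4, 1, 1)
  P4: (0, 3, 2, 4)
  P7: (0, 1, 3, 1)
  P5: (0, 2, 1, 0)
(2) SAFE, for example via the order P5, P7, P8, P4.
Key observation: reading the order forward, P5 is the first process whose need (0, 2, 1, 0) meets the free pool (0, 2, 3, 2) exactly on a resource it requests.
Verifying each step:
  pool = (0, 2, 3, 2)
  P5: need (0, 2, 1, 0) fits (0, 2, 3, 2); releases (1, 1, 1, 1), pool now (1, 3, 4, 3)
  P7: need (0, 1, 3, 1) fits (1, 3, 4, 3); releases (0, 2, 1, 1), pool now (1, 5, 5, 4)
  P8: need (0, 4, 1, 1) fits (1, 5, 5, 4); releases (1, 0, 1, 1), pool now (2, 5, 6, 5)
  P4: need (0, 3, 2, 4) fits (2, 5, 6, 5); releases (0, 1, 1, 1), pool now (2, 6, 7, 6)
(3) Exactly 6 of the possible complete orderings are safe sequences.


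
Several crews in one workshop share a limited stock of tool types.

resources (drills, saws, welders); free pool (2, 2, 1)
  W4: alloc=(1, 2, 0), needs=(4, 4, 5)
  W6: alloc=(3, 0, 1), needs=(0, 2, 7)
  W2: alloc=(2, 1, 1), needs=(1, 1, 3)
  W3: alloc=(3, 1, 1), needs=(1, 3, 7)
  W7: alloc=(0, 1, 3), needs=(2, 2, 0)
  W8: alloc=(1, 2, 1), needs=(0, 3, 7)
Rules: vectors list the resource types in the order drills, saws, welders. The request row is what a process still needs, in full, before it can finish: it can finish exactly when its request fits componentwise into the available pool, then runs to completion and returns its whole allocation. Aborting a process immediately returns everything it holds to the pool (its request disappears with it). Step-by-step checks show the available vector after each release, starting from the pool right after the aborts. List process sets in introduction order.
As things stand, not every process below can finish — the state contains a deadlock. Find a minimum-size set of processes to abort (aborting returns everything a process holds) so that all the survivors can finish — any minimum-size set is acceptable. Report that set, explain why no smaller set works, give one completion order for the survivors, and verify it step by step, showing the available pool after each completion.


Abort W3 and W8.
Key observation: before aborting W3 and W8, W6 was permanently blocked — no order could ever run it; afterwards it completes at step 4.
Why nothing smaller works — every single abort fails: W4 alone leaves W6 blocked (short on welders); W6 alone leaves W3 blocked (short on welders); W2 alone leaves W6 blocked (short on welders); W3 alone leaves W6 blocked (short on welders); W7 alone leaves W6 blocked (short on welders); W8 alone leaves W6 blocked (short on welders).
Survivors finish in the order: W7, W2, W4, W6. Walking it through (pool after the aborts first):
  pool = (6, 5, 3)
  run W7 (needs (2, 2, 0), free (6, 5, 3)); after release of (0, 1, 3) the pool is (6, 6, 6)
  run W2 (needs (1, 1, 3), free (6, 6, 6)); after release of (2, 1, 1) the pool is (8, 7, 7)
  run W4 (needs (4, 4, 5), free (8, 7, 7)); after release of (1, 2, 0) the pool is (9, 9, 7)
  run W6 (needs (0, 2, 7), free (9, 9, 7)); after release of (3, 0, 1) the pool is (12, 9, 8)


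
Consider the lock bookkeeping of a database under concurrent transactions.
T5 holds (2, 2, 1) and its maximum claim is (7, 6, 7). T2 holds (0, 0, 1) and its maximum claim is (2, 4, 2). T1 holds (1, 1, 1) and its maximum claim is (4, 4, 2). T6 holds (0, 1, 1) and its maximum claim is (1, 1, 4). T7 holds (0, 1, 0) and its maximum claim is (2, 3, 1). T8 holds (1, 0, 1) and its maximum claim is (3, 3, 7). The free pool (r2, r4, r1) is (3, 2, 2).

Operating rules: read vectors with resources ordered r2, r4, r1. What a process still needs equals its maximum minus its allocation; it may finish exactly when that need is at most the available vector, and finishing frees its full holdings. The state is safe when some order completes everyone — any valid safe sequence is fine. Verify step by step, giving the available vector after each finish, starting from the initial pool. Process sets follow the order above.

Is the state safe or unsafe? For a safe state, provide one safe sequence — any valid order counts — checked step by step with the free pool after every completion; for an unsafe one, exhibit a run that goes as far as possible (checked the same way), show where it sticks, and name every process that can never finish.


The state is UNSAFE.
Key observation: the wall is r1: completing T7, T1, T6, T2 brings the pool only to (4, 5, 5), and all the rest need more.
Going as far as possible: T7, T1, T6, T2; after that, nothing fits. Check, step by step:
  pool = (3, 2, 2)
  T7: need (2, 2, 1) fits (3, 2, 2); releases (0, 1, 0), pool now (3, 3, 2)
  T1: need (3, 3, 1) fits (3, 3, 2); releases (1, 1, 1), pool now (4, 4, 3)
  T6: need (1, 0, 3) fits (4, 4, 3); releases (0, 1, 1), pool now (4, 5, 4)
  T2: need (2, 4, 1) fits (4, 5, 4); releases (0, 0, 1), pool now (4, 5, 5)
  T5 still needs (5, 4, 6) but only (4, 5, 5) is free — short on r2 and r1
  T8 still needs (2, 3, 6) but only (4, 5, 5) is free — short on r1
Processes that can never finish: T5 and T8.


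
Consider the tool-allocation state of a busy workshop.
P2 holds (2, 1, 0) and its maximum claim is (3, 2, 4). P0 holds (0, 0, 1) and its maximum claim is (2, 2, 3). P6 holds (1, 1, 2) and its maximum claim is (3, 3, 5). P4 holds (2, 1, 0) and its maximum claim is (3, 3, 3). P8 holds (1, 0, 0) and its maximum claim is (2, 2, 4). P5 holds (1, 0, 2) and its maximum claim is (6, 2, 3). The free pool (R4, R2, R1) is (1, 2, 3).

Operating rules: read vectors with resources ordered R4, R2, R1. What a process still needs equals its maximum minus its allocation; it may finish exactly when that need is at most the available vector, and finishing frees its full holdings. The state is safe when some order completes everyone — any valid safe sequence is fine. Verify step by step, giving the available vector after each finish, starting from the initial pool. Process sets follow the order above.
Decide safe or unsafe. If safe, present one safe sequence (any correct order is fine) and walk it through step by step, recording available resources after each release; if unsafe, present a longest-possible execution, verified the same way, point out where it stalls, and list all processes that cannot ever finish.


The state is SAFE; one workable sequence: P4, P6, P8, P2, P5, P0.
Key observation: the first exact fit in this order is P4 — it needs (1, 2, 3) with (1, 2, 3) free, meeting a requested resource to the last unit.
Verifying each step:
  pool = (1, 2, 3)
  run P4 (needs (1, 2, 3), free (1, 2, 3)); after release of (2, 1, 0) the pool is (3, 3, 3)
  run P6 (needs (2, 2, 3), free (3, 3, 3)); after release of (1, 1, 2) the pool is (4, 4, 5)
  run P8 (needs (1, 2, 4), free (4, 4, 5)); after release of (1, 0, 0) the pool is (5, 4, 5)
  run P2 (needs (1, 1, 4), free (5, 4, 5)); after release of (2, 1, 0) the pool is (7, 5, 5)
  run P5 (needs (5, 2, 1), free (7, 5, 5)); after release of (1, 0, 2) the pool is (8, 5, 7)
  run P0 (needs (2, 2, 2), free (8, 5, 7)); after release of (0, 0, 1) the pool is (8, 5, 8)


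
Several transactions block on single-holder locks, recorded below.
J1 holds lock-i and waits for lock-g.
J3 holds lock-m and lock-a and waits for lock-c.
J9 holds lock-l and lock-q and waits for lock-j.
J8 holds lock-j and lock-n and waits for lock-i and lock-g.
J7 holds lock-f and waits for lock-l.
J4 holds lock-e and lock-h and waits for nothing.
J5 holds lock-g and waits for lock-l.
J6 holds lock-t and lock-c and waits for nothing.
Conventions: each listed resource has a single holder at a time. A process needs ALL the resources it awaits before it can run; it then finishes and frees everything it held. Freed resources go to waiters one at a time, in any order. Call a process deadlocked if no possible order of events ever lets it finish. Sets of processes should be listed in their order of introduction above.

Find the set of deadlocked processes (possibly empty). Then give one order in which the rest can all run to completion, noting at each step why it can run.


The deadlocked set is J1, J9, J8, J7 and J5.
Key observation: the wait chain closes on itself along J1 -> J5 -> J9 -> J8 -> J1; J7 waits into the deadlock from upstream.
A valid finishing order for the others: J4, J6, J3.
Check, step by step:
  J4: no waits; runs immediately, freeing lock-e and lock-h
  J6: no waits; runs immediately, freeing lock-t and lock-c
  J3: everything it awaited (lock-c) is free; runs, freeing lock-m and lock-a


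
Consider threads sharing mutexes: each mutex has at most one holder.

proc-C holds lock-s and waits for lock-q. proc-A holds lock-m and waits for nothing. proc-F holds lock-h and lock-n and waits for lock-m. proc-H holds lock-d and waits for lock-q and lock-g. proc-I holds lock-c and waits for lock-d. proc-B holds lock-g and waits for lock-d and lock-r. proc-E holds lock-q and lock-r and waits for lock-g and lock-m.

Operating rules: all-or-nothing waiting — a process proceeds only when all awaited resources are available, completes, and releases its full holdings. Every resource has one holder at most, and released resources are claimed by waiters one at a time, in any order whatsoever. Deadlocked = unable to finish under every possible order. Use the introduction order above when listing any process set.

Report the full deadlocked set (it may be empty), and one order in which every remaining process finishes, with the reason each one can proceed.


Deadlocked: proc-C, proc-H, proc-I, proc-B and proc-E.
Key observation: nobody on the ring proc-B -> proc-H -> proc-B can start until another member finishes, which never happens; proc-E is caught in further circular waits and proc-C and proc-I wait into the deadlock from upstream.
The rest can finish in the order proc-A, proc-F.
Check, step by step:
  proc-A: no waits; runs immediately, freeing lock-m
  run proc-F (all its waits — lock-m — are resolved); releases lock-h and lock-n


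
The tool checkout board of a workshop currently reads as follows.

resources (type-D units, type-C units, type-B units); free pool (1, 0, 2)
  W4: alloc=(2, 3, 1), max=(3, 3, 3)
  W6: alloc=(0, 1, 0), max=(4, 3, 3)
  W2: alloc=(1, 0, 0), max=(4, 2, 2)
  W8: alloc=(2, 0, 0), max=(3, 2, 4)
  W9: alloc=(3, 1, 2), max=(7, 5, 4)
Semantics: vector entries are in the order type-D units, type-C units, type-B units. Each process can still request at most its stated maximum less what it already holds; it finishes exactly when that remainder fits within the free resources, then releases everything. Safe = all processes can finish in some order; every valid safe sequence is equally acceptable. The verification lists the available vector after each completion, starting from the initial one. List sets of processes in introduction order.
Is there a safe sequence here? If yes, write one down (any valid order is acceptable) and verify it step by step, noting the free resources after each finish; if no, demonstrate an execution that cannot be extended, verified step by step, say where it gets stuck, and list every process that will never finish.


The state is SAFE; one workable sequence: W4, W2, W6, W9, W8.
Key observation: the order's first zero-slack moment is W4 ((1, 0, 2) needed, (1, 0, 2) free — a requested resource with nothing to spare).
Check, step by step:
  pool = (1, 0, 2)
  run W4 (needs (1, 0, 2), free (1, 0, 2)); after release of (2, 3, 1) the pool is (3, 3, 3)
  run W2 (needs (3, 2, 2), free (3, 3, 3)); after release of (1, 0, 0) the pool is (4, 3, 3)
  run W6 (needs (4, 2, 3), free (4, 3, 3)); after release of (0, 1, 0) the pool is (4, 4, 3)
  run W9 (needs (4, 4, 2), free (4, 4, 3)); after release of (3, 1, 2) the pool is (7, 5, 5)
  run W8 (needs (1, 2, 4), free (7, 5, 5)); after release of (2, 0, 0) the pool is (9, 5, 5)


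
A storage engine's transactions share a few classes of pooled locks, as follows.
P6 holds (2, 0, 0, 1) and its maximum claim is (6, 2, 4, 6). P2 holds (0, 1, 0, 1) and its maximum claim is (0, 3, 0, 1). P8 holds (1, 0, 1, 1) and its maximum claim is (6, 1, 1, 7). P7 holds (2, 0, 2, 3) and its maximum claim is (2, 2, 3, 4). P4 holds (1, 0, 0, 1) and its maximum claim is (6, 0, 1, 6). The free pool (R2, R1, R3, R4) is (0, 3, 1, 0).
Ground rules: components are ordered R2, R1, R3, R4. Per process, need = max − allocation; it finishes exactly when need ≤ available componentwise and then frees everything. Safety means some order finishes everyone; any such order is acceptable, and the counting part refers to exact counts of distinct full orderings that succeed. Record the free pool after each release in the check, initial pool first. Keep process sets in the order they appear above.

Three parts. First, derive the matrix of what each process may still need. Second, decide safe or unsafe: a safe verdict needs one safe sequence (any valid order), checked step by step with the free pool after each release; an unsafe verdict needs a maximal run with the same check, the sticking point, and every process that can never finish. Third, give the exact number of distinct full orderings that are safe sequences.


(1) Need matrix, components ordered R2, R1, R3, R4:
  P6: (4, 2, 4, 5)
  P2: (0, 2, 0, 0)
  P8: (5, 1, 0, 6)
  P7: (0, 2, 1, 1)
  P4: (5, 0, 1, 5)
(2) UNSAFE.
Key observation: R2 is the bottleneck — with P2, P7 done the pool holds (2, 4, 3, 4), short of every remaining need.
Going as far as possible: P2, P7; after that, nothing fits. Walking it through:
  pool = (0, 3, 1, 0)
  P2: need (0, 2, 0, 0) fits (0, 3, 1, 0); releases (0, 1, 0, 1), pool now (0, 4, 1, 1)
  P7: need (0, 2, 1, 1) fits (0, 4, 1, 1); releases (2, 0, 2, 3), pool now (2, 4, 3, 4)
  blocked: P6 wants (4, 2, 4, 5), pool (2, 4, 3, 4) — not enough R2, R3 and R4
  blocked: P8 wants (5, 1, 0, 6), pool (2, 4, 3, 4) — not enough R2 and R4
  blocked: P4 wants (5, 0, 1, 5), pool (2, 4, 3, 4) — not enough R2 and R4
Permanently blocked: P6, P8 and P4.
(3) Exactly 0 of the possible complete orderings are safe sequences.


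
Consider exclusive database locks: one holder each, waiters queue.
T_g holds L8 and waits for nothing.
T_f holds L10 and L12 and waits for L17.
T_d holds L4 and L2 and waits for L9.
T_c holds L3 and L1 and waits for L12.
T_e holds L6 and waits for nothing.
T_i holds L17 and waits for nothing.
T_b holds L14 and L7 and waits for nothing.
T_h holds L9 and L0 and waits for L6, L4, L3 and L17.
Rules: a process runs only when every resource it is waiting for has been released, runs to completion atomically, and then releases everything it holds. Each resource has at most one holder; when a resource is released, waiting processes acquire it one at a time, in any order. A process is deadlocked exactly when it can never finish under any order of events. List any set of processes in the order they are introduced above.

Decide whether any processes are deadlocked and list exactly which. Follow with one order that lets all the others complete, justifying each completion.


Deadlocked set: T_d and T_h.
Key observation: T_d -> T_h -> T_d is a circular wait — nothing in it can go first; no other process is dragged down with it.
One completion order for the rest: T_i, T_g, T_f, T_c, T_b, T_e.
Step-by-step check:
  T_i: no waits; runs immediately, freeing L17
  T_g: no waits; runs immediately, freeing L8
  T_f: everything it awaited (L17) is free; runs, freeing L10 and L12
  T_c: everything it awaited (L12) is free; runs, freeing L3 and L1
  T_b: no waits; runs immediately, freeing L14 and L7
  T_e: no waits; runs immediately, freeing L6


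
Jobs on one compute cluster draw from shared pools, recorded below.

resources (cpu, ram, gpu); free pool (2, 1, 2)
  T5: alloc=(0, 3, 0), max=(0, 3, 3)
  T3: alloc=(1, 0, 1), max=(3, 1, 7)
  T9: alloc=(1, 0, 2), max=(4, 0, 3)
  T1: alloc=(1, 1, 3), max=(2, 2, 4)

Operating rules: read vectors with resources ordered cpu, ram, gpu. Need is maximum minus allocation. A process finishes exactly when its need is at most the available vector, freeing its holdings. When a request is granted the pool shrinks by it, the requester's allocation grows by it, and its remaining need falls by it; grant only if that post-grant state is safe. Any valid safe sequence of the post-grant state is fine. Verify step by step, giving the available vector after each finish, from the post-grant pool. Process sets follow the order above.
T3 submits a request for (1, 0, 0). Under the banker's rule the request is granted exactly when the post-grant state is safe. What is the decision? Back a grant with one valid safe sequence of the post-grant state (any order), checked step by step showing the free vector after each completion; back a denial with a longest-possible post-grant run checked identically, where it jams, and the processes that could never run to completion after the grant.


DENY. Granting would leave the state unsafe.
Key observation: after T1, T5 the pool peaks at (2, 5, 5), and each blocked process is short somewhere: T3 on gpu; T9 on cpu.
On the post-grant state, T1, T5 is a maximal run — nothing extends it. Walking it through:
  pool = (1, 1, 2)
  T1 needs (1, 1, 1) <= (1, 1, 2) -> finishes; pool += (1, 1, 3) = (2, 2, 5)
  T5 needs (0, 0, 3) <= (2, 2, 5) -> finishes; pool += (0, 3, 0) = (2, 5, 5)
  blocked: T3 wants (1, 1, 6), pool (2, 5, 5) — not enough gpu
  blocked: T9 wants (3, 0, 1), pool (2, 5, 5) — not enough cpu
Post-grant, the permanently blocked set is T3 and T9.


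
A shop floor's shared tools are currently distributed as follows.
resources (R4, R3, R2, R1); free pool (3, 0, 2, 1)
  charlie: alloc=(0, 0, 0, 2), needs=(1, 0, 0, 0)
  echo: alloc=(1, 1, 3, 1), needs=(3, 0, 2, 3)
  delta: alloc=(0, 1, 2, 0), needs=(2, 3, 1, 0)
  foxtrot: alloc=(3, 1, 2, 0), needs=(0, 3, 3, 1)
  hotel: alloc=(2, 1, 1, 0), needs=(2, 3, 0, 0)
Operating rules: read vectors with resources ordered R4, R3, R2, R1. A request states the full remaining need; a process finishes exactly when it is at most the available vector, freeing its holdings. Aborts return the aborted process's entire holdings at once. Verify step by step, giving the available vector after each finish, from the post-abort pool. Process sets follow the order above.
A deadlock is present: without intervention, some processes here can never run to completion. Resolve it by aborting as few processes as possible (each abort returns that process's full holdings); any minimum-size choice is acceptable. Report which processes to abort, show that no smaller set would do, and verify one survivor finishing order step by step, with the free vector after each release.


Abort foxtrot and hotel.
Key observation: delta had no path to completion before; after the abort of foxtrot and hotel ((5, 2, 3, 0) returned), step 3 is where it fits.
No one abort is enough; case by case: charlie alone leaves delta blocked (short on R3); echo alone leaves delta blocked (short on R3); delta alone leaves foxtrot blocked (short on R3); foxtrot alone leaves delta blocked (short on R3); hotel alone leaves delta blocked (short on R3).
Survivors finish in the order: charlie, echo, delta. Check, step by step (pool after the aborts first):
  pool = (8, 2, 5, 1)
  charlie: need (1, 0, 0, 0) fits (8, 2, 5, 1); releases (0, 0, 0, 2), pool now (8, 2, 5, 3)
  echo: need (3, 0, 2, 3) fits (8, 2, 5, 3); releases (1, 1, 3, 1), pool now (9, 3, 8, 4)
  delta: need (2, 3, 1, 0) fits (9, 3, 8, 4); releases (0, 1, 2, 0), pool now (9, 4, 10, 4)


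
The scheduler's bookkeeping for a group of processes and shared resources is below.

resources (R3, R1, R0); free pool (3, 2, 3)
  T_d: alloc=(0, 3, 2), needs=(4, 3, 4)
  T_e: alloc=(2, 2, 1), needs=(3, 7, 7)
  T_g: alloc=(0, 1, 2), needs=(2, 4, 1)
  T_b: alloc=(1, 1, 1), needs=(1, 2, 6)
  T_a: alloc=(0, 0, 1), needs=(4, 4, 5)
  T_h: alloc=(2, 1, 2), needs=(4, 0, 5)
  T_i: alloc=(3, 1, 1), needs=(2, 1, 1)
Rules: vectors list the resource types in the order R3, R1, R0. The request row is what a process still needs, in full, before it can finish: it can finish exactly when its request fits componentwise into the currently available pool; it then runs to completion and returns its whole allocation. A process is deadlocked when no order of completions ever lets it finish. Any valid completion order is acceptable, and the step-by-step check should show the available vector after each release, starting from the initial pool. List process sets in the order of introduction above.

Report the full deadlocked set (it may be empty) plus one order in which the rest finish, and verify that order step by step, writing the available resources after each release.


The deadlocked set is empty.
Key observation: there is always a runnable process — T_i first — so the state unwinds completely.
The rest can finish in the order T_i, T_d, T_a, T_g, T_b, T_h, T_e. Step-by-step check:
  pool = (3, 2, 3)
  T_i: need (2, 1, 1) fits (3, 2, 3); releases (3, 1, 1), pool now (6, 3, 4)
  T_d: need (4, 3, 4) fits (6, 3, 4); releases (0, 3, 2), pool now (6, 6, 6)
  T_a: need (4, 4, 5) fits (6, 6, 6); releases (0, 0, 1), pool now (6, 6, 7)
  T_g: need (2, 4, 1) fits (6, 6, 7); releases (0, 1, 2), pool now (6, 7, 9)
  T_b: need (1, 2, 6) fits (6, 7, 9); releases (1, 1, 1), pool now (7, 8, 10)
  T_h: need (4, 0, 5) fits (7, 8, 10); releases (2, 1, 2), pool now (9, 9, 12)
  T_e: need (3, 7, 7) fits (9, 9, 12); releases (2, 2, 1), pool now (11, 11, 13)


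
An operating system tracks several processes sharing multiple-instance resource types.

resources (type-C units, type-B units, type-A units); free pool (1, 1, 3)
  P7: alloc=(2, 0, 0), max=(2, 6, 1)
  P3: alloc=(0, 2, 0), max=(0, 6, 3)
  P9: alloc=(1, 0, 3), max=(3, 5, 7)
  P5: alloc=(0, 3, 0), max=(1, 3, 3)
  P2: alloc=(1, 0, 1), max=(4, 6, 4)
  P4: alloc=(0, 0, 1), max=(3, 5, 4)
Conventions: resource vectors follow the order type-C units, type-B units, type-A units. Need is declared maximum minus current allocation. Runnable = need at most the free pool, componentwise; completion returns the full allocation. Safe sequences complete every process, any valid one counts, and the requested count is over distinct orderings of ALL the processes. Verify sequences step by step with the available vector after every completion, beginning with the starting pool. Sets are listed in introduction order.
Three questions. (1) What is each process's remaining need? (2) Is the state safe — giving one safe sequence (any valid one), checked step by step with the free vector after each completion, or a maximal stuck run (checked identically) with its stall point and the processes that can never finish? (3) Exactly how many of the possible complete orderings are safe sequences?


(1) Outstanding need per process (order type-C units, type-B units, type-A units):
  P7: (0, 6, 1)
  P3: (0, 4, 3)
  P9: (2, 5, 4)
  P5: (1, 0, 3)
  P2: (3, 6, 3)
  P4: (3, 5, 3)
(2) SAFE. One safe sequence: P5, P3, P7, P2, P9, P4.
Key observation: at P5 the run first touches a limit — (1, 0, 3) against (1, 1, 3), exact on a resource it actually requests.
Step-by-step check:
  pool = (1, 1, 3)
  P5: need (1, 0, 3) fits (1, 1, 3); releases (0, 3, 0), pool now (1, 4, 3)
  P3: need (0, 4, 3) fits (1, 4, 3); releases (0, 2, 0), pool now (1, 6, 3)
  P7: need (0, 6, 1) fits (1, 6, 3); releases (2, 0, 0), pool now (3, 6, 3)
  P2: need (3, 6, 3) fits (3, 6, 3); releases (1, 0, 1), pool now (4, 6, 4)
  P9: need (2, 5, 4) fits (4, 6, 4); releases (1, 0, 3), pool now (5, 6, 7)
  P4: need (3, 5, 3) fits (5, 6, 7); releases (0, 0, 1), pool now (5, 6, 8)
(3) The exact count: 4 of the possible complete orderings are safe sequences.


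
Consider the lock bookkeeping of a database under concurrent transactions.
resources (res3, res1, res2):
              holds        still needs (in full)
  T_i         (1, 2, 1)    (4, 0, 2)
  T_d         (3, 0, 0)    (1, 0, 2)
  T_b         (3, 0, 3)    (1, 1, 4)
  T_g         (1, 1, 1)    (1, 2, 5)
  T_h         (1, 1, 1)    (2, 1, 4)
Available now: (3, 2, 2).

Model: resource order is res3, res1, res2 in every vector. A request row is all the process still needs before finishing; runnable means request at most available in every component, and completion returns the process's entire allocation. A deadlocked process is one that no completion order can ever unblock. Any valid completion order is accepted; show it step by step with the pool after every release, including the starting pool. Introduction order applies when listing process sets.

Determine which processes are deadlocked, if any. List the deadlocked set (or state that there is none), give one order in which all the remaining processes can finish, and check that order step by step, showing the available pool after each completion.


Deadlocked: T_b, T_g and T_h.
Key observation: even finishing T_d, T_i leaves just (7, 4, 3) free — too little res2 for any of the remaining processes.
A valid finishing order for the others: T_d, T_i. Verifying each step:
  pool = (3, 2, 2)
  T_d: need (1, 0, 2) fits (3, 2, 2); releases (3, 0, 0), pool now (6, 2, 2)
  T_i: need (4, 0, 2) fits (6, 2, 2); releases (1, 2, 1), pool now (7, 4, 3)
None of the blocked processes ever fits:
  T_b cannot run: need (1, 1, 4) vs free (7, 4, 3) (insufficient res2)
  T_g cannot run: need (1, 2, 5) vs free (7, 4, 3) (insufficient res2)
  T_h cannot run: need (2, 1, 4) vs free (7, 4, 3) (insufficient res2)


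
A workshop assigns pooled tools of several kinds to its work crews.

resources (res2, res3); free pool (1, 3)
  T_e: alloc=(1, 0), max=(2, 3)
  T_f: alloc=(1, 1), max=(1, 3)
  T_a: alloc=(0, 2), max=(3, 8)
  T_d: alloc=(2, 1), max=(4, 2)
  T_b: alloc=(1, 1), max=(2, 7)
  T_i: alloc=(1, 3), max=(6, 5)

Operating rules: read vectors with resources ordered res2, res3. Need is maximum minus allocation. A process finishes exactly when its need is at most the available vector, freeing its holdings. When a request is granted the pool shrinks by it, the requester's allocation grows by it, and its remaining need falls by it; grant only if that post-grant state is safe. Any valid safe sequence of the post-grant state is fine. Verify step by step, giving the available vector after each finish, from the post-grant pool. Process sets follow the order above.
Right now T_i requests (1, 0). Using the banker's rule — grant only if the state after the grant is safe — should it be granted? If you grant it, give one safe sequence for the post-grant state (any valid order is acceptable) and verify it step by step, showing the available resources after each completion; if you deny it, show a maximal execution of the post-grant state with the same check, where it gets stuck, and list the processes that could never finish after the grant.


GRANT. The post-grant state is safe; one safe sequence: T_f, T_e, T_d, T_i, T_a, T_b.
Key observation: (0, 3) free after granting still covers T_f first, and each release covers the next.
Verifying the post-grant state step by step:
  pool = (0, 3)
  T_f: need (0, 2) fits (0, 3); releases (1, 1), pool now (1, 4)
  T_e: need (1, 3) fits (1, 4); releases (1, 0), pool now (2, 4)
  T_d: need (2, 1) fits (2, 4); releases (2, 1), pool now (4, 5)
  T_i: need (4, 2) fits (4, 5); releases (2, 3), pool now (6, 8)
  T_a: need (3, 6) fits (6, 8); releases (0, 2), pool now (6, 10)
  T_b: need (1, 6) fits (6, 10); releases (1, 1), pool now (7, 11)


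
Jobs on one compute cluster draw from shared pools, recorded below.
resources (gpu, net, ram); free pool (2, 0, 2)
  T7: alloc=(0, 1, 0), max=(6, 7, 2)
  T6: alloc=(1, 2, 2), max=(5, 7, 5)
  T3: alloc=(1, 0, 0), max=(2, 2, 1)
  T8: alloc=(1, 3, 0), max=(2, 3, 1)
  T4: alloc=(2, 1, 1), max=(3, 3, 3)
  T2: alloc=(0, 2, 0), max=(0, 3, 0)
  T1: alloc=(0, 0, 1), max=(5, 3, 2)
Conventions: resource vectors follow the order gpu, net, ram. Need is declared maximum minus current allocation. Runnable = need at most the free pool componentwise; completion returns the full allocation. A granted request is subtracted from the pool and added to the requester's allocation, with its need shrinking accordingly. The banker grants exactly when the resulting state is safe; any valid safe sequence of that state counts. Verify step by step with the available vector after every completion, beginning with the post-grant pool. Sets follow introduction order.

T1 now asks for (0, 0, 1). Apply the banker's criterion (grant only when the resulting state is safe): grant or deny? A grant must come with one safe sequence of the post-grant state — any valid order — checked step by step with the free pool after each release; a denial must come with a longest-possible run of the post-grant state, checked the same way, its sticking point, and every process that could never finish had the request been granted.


DENY — the pretend-granted state is unsafe.
Key observation: after T8, T3, T2 the pool peaks at (4, 5, 1), and each blocked process is short somewhere: T7 on gpu, net, ram; T6 on ram; T4 on ram; T1 on gpu.
Pretend the grant happened; the run T8, T3, T2 goes as far as possible. Walking it through:
  pool = (2, 0, 1)
  T8: need (1, 0, 1) fits (2, 0, 1); releases (1, 3, 0), pool now (3, 3, 1)
  T3: need (1, 2, 1) fits (3, 3, 1); releases (1, 0, 0), pool now (4, 3, 1)
  T2: need (0, 1, 0) fits (4, 3, 1); releases (0, 2, 0), pool now (4, 5, 1)
  T7 still needs (6, 6, 2) but only (4, 5, 1) is free — short on gpu, net and ram
  T6 still needs (4, 5, 3) but only (4, 5, 1) is free — short on ram
  T4 still needs (1, 2, 2) but only (4, 5, 1) is free — short on ram
  T1 still needs (5, 3, 0) but only (4, 5, 1) is free — short on gpu
Had the request been granted, T7, T6, T4 and T1 could never finish.


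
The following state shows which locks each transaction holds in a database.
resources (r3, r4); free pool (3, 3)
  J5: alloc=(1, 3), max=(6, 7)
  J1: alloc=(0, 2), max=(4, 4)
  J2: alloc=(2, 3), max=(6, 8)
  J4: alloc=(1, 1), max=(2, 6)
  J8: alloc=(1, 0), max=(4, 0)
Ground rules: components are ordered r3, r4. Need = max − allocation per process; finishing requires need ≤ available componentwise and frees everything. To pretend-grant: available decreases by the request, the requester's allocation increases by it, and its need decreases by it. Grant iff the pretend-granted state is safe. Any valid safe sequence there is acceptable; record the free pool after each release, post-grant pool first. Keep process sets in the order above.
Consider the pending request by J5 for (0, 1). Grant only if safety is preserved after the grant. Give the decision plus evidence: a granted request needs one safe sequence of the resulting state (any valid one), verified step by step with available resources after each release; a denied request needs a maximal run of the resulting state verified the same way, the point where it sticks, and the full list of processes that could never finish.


DENY: after the grant no complete ordering would exist.
Key observation: after J8, J1 the pool peaks at (4, 4), and each blocked process is short somewhere: J5 on r3; J2 on r4; J4 on r4.
On the post-grant state, J8, J1 is a maximal run — nothing extends it. Check, step by step:
  pool = (3, 2)
  J8: need (3, 0) fits (3, 2); releases (1, 0), pool now (4, 2)
  J1: need (4, 2) fits (4, 2); releases (0, 2), pool now (4, 4)
  J5 still needs (5, 3) but only (4, 4) is free — short on r3
  J2 still needs (4, 5) but only (4, 4) is free — short on r4
  J4 still needs (1, 5) but only (4, 4) is free — short on r4
Had the request been granted, J5, J2 and J4 could never finish.


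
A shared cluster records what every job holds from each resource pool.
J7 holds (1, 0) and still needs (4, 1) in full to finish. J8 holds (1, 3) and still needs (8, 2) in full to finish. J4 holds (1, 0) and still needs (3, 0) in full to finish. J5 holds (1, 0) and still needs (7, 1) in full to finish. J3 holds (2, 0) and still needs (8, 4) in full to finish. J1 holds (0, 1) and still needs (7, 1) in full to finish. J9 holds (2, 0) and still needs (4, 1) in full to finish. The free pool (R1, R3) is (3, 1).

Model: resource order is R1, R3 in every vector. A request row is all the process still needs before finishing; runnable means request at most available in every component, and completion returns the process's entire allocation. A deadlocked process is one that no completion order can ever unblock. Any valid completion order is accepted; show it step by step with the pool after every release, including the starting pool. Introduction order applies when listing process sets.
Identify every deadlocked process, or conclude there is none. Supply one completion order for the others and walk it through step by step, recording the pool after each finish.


Nothing here is deadlocked.
Key observation: beginning at J4, releases accumulate fast enough that every process eventually fits.
One completion order for the rest: J4, J9, J7, J1, J5, J8, J3. Verifying each step:
  pool = (3, 1)
  J4 needs (3, 0) <= (3, 1) -> finishes; pool += (1, 0) = (4, 1)
  J9 needs (4, 1) <= (4, 1) -> finishes; pool += (2, 0) = (6, 1)
  J7 needs (4, 1) <= (6, 1) -> finishes; pool += (1, 0) = (7, 1)
  J1 needs (7, 1) <= (7, 1) -> finishes; pool += (0, 1) = (7, 2)
  J5 needs (7, 1) <= (7, 2) -> finishes; pool += (1, 0) = (8, 2)
  J8 needs (8, 2) <= (8, 2) -> finishes; pool += (1, 3) = (9, 5)
  J3 needs (8, 4) <= (9, 5) -> finishes; pool += (2, 0) = (11, 5)


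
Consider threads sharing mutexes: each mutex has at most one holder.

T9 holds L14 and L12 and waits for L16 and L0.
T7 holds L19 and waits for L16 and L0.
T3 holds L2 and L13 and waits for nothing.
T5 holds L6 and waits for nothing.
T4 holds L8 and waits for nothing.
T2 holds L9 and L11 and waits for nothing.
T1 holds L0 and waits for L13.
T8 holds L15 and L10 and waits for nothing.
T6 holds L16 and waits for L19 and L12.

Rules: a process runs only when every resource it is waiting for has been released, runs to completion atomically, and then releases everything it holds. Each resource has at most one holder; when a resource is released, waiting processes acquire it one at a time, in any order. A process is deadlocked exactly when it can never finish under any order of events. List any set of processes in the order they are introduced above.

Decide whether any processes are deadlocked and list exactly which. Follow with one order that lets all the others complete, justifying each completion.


Deadlocked: T9, T7 and T6.
Key observation: the wait chain closes on itself along T9 -> T6 -> T9; T7 is caught in further circular waits.
One completion order for the rest: T8, T5, T4, T3, T2, T1.
Verifying each step:
  run T8 (it waits on nothing); releases L15 and L10
  run T5 (it waits on nothing); releases L6
  run T4 (it waits on nothing); releases L8
  run T3 (it waits on nothing); releases L2 and L13
  run T2 (it waits on nothing); releases L9 and L11
  run T1 (all its waits — L13 — are resolved); releases L0


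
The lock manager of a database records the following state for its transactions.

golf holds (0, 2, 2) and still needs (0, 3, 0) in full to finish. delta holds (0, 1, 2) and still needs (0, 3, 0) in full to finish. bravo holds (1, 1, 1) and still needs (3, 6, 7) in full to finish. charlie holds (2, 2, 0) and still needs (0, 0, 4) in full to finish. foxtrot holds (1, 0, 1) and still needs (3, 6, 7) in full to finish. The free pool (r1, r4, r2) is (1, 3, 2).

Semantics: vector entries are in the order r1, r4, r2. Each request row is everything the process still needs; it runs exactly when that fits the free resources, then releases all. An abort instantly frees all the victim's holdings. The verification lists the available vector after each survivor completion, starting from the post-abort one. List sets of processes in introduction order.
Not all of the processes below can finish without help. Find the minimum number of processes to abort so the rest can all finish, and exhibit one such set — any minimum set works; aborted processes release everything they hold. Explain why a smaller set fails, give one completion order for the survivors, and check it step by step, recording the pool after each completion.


Abort foxtrot.
Key observation: aborting foxtrot returns (1, 0, 1), and bravo — hopeless before — runs at step 4 with the returned capacity in the pool.
Why nothing smaller works: aborting no one leaves the state deadlocked as given.
Survivors finish in the order: golf, delta, charlie, bravo. Walking it through (pool after the aborts first):
  pool = (2, 3, 3)
  run golf (needs (0, 3, 0), free (2, 3, 3)); after release of (0, 2, 2) the pool is (2, 5, 5)
  run delta (needs (0, 3, 0), free (2, 5, 5)); after release of (0, 1, 2) the pool is (2, 6, 7)
  run charlie (needs (0, 0, 4), free (2, 6, 7)); after release of (2, 2, 0) the pool is (4, 8, 7)
  run bravo (needs (3, 6, 7), free (4, 8, 7)); after release of (1, 1, 1) the pool is (5, 9, 8)


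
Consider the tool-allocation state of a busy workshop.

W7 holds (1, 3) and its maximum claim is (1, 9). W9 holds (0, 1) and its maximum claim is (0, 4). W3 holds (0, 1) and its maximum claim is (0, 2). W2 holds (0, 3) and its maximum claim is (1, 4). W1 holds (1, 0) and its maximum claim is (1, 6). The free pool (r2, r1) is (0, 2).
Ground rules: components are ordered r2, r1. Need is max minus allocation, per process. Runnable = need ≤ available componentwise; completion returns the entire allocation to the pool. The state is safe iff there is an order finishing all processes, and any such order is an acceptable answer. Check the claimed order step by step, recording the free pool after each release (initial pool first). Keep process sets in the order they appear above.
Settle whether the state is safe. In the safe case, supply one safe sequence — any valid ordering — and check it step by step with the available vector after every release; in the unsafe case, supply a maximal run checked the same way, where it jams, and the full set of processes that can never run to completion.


UNSAFE — no complete ordering exists.
Key observation: after W3, W9 the pool peaks at (0, 4), and each blocked process is short somewhere: W7 on r1; W2 on r2; W1 on r1.
The run W3, W9 cannot be extended any further. Check, step by step:
  pool = (0, 2)
  run W3 (needs (0, 1), free (0, 2)); after release of (0, 1) the pool is (0, 3)
  run W9 (needs (0, 3), free (0, 3)); after release of (0, 1) the pool is (0, 4)
  W7 still needs (0, 6) but only (0, 4) is free — short on r1
  W2 still needs (1, 1) but only (0, 4) is free — short on r2
  W1 still needs (0, 6) but only (0, 4) is free — short on r1
Processes that can never finish: W7, W2 and W1.
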